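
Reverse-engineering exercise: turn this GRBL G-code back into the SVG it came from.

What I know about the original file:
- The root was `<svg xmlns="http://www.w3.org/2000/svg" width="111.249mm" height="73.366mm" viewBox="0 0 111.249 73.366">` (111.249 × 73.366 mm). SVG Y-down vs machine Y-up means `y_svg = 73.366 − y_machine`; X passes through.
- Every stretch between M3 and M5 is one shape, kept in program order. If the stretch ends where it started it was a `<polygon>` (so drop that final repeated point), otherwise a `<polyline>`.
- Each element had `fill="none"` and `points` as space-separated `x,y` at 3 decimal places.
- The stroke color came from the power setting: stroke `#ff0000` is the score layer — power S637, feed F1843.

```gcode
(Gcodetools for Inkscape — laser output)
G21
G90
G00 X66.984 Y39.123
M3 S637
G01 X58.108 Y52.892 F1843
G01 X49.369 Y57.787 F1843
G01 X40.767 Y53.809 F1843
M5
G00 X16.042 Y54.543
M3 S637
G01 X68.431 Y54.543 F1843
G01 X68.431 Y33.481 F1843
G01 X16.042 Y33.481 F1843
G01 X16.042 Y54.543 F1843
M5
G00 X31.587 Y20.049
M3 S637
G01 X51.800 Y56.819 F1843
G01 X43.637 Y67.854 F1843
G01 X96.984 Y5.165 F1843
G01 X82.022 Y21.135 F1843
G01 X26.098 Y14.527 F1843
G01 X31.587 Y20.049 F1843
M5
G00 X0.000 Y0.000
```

<svg xmlns="http://www.w3.org/2000/svg" width="111.249mm" height="73.366mm" viewBox="0 0 111.249 73.366">
  <polyline points="66.984,34.243 58.108,20.474 49.369,15.579 40.767,19.557" fill="none" stroke="#ff0000"/>
  <polygon points="16.042,18.823 68.431,18.823 68.431,39.885 16.042,39.885" fill="none" stroke="#ff0000"/>
  <polygon points="31.587,53.317 51.800,16.547 43.637,5.512 96.984,68.201 82.022,52.231 26.098,58.839" fill="none" stroke="#ff0000"/>
</svg>

Machine Y-up, SVG Y-down with viewBox height 73.366, so y_svg = 73.366 − y_machine; X carries over. Every run uses S637, so all elements get stroke `#ff0000` (score).

Run 1: The run is open, so emit a `<polyline>` with points (Y-flipped): 66.984,34.243 58.108,20.474 49.369,15.579 40.767,19.557.

Run 2: The run returns to its start, so emit a `<polygon>` with points (Y-flipped): 16.042,18.823 68.431,18.823 68.431,39.885 16.042,39.885.

Run 3: The run returns to its start, so emit a `<polygon>` with points (Y-flipped): 31.587,53.317 51.800,16.547 43.637,5.512 96.984,68.201 82.022,52.231 26.098,58.839.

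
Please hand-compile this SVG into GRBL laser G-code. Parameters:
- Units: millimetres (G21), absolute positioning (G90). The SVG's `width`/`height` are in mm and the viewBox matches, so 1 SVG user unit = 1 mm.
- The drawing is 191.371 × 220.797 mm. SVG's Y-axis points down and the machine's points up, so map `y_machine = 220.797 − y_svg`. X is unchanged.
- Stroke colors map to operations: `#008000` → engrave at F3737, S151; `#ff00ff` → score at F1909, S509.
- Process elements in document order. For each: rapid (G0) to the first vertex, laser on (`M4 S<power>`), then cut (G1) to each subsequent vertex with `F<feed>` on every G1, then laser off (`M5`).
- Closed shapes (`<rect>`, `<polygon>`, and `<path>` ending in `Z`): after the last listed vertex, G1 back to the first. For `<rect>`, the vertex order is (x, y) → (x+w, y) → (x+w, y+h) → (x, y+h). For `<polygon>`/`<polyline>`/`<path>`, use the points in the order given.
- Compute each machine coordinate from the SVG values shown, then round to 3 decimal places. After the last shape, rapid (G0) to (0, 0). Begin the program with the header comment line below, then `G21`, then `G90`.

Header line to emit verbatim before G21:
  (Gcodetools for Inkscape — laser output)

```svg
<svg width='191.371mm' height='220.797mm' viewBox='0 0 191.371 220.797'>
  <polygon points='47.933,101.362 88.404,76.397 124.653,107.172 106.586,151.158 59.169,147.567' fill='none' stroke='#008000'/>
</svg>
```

(Gcodetools for Inkscape — laser output)
G21
G90
G0 X47.933 Y119.435
M4 S151
G1 X88.404 Y144.400 F3737
G1 X124.653 Y113.625 F3737
G1 X106.586 Y69.639 F3737
G1 X59.169 Y73.230 F3737
G1 X47.933 Y119.435 F3737
M5
G0 X0.000 Y0.000

Since the viewBox matches the mm dimensions, user units are millimetres directly. The only transform is the Y-flip y_m = 220.797 − y_svg.

Shape 1 is a regular polygon drawn with `<polygon>`. Its stroke #008000 means engrave at S151, F3737. After flipping Y the toolpath is (47.933,119.435) → (88.404,144.400) → (124.653,113.625) → (106.586,69.639) → (59.169,73.230) → (47.933,119.435), returning to the start.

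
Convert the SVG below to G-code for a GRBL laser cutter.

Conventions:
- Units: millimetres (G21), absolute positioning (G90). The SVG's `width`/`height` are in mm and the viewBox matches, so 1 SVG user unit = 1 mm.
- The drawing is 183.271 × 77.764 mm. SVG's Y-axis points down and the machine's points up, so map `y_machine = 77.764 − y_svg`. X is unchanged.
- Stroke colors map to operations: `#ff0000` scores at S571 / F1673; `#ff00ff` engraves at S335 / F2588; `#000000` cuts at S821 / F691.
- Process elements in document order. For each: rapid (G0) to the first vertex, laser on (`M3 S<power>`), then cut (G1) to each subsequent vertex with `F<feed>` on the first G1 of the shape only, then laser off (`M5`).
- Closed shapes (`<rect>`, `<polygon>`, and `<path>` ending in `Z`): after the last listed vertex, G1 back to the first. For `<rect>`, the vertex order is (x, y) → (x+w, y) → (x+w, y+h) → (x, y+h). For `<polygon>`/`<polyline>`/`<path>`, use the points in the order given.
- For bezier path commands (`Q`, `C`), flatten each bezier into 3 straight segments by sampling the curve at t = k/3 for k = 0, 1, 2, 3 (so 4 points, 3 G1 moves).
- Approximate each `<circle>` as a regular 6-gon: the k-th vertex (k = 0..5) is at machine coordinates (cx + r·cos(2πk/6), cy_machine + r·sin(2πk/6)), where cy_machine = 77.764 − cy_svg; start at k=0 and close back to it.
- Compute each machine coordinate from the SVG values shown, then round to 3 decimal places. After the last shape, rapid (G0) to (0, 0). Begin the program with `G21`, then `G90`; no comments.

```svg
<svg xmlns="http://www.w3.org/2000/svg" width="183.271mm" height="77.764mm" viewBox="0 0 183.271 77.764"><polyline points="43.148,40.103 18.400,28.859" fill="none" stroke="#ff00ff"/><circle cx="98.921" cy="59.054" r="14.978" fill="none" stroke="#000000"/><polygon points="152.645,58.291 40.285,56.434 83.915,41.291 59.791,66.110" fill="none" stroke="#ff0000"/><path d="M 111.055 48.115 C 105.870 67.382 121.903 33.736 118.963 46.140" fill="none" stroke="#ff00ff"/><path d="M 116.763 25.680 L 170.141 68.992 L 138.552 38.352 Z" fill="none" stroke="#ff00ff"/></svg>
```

G21
G90
G0 X43.148 Y37.661
M3 S335
G1 X18.400 Y48.905 F2588
M5
G0 X113.899 Y18.710
M3 S821
G1 X106.410 Y31.681 F691
G1 X91.432 Y31.681
G1 X83.943 Y18.710
G1 X91.432 Y5.739
G1 X106.410 Y5.739
G1 X113.899 Y18.710
M5
G0 X152.645 Y19.473
M3 S571
G1 X40.285 Y21.330 F1673
G1 X83.915 Y36.473
G1 X59.791 Y11.654
G1 X152.645 Y19.473
M5
G0 X111.055 Y29.649
M3 S335
G1 X111.454 Y24.354 F2588
G1 X117.067 Y32.343
G1 X118.963 Y31.624
M5
G0 X116.763 Y52.084
M3 S335
G1 X170.141 Y8.772 F2588
G1 X138.552 Y39.412
G1 X116.763 Y52.084
M5
G0 X0.000 Y0.000

Since the viewBox matches the mm dimensions, user units are millimetres directly. The only transform is the Y-flip y_m = 77.764 − y_svg.

Shape 1 is a line segment drawn with `<polyline>`. Its stroke #ff00ff means engrave at S335, F2588. After flipping Y the toolpath is (43.148,37.661) → (18.400,48.905).

Shape 2 is a circle drawn with `<circle>`. Its stroke #000000 means cut at S821, F691. After flipping Y the toolpath is (113.899,18.710) → (106.410,31.681) → (91.432,31.681) → (83.943,18.710) → (91.432,5.739) → (106.410,5.739) → (113.899,18.710), returning to the start.

Shape 3 is a closed polygon drawn with `<polygon>`. Its stroke #ff0000 means score at S571, F1673. After flipping Y the toolpath is (152.645,19.473) → (40.285,21.330) → (83.915,36.473) → (59.791,11.654) → (152.645,19.473), returning to the start.

Shape 4 is a cubic bezier drawn with `<path>`. Its stroke #ff00ff means engrave at S335, F2588. After flipping Y the toolpath is (111.055,29.649) → (111.454,24.354) → (117.067,32.343) → (118.963,31.624).

Shape 5 is a closed polygon drawn with `<path>`. Its stroke #ff00ff means engrave at S335, F2588. After flipping Y the toolpath is (116.763,52.084) → (170.141,8.772) → (138.552,39.412) → (116.763,52.084), returning to the start.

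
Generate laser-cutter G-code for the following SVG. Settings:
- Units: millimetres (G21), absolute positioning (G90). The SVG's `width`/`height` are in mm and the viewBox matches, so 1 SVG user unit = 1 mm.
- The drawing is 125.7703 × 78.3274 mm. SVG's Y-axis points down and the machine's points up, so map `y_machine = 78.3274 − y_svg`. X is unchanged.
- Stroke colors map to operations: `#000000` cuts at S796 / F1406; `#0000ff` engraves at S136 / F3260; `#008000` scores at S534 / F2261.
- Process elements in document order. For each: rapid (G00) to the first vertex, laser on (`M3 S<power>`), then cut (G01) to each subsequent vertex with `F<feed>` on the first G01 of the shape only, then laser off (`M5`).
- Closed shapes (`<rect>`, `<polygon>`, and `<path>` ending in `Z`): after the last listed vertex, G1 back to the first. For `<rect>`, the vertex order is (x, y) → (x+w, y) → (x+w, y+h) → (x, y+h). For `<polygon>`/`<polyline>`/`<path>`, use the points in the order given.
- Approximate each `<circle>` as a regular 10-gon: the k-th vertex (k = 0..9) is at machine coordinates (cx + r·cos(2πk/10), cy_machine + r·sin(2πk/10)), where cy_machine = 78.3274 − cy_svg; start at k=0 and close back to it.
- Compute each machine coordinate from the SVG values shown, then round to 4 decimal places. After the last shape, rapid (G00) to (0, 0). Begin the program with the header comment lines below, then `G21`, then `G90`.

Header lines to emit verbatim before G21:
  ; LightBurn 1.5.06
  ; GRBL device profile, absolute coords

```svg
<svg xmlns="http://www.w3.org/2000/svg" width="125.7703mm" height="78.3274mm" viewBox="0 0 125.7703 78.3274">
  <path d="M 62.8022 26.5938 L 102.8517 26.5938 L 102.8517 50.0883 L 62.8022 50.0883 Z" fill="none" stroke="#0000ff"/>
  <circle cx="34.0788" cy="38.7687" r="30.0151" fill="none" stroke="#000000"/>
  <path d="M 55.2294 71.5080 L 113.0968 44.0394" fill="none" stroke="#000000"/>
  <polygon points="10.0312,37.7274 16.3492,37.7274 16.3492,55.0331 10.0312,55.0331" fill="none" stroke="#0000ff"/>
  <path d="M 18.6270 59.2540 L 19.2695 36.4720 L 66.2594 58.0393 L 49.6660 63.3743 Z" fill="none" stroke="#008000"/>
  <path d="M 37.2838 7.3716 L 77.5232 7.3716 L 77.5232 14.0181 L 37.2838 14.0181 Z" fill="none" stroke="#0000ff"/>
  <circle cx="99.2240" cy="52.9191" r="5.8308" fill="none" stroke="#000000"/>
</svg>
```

Since the viewBox matches the mm dimensions, user units are millimetres directly. The only transform is the Y-flip y_m = 78.3274 − y_svg.

Shape 1 is a rectangle drawn with `<path>`. Its stroke #0000ff means engrave at S136, F3260. After flipping Y the toolpath is (62.8022,51.7336) → (102.8517,51.7336) → (102.8517,28.2391) → (62.8022,28.2391) → (62.8022,51.7336), returning to the start.

Shape 2 is a circle drawn with `<circle>`. Its stroke #000000 means cut at S796, F1406. After flipping Y the toolpath is (64.0939,39.5587) → (58.3615,57.2011) → (43.3540,68.1048) → (24.8036,68.1048) → (9.7961,57.2011) → (4.0637,39.5587) → (9.7961,21.9163) → (24.8036,11.0126) → (43.3540,11.0126) → (58.3615,21.9163) → (64.0939,39.5587), returning to the start.

Shape 3 is a line segment drawn with `<path>`. Its stroke #000000 means cut at S796, F1406. After flipping Y the toolpath is (55.2294,6.8194) → (113.0968,34.2880).

Shape 4 is a rectangle drawn with `<polygon>`. Its stroke #0000ff means engrave at S136, F3260. After flipping Y the toolpath is (10.0312,40.6000) → (16.3492,40.6000) → (16.3492,23.2943) → (10.0312,23.2943) → (10.0312,40.6000), returning to the start.

Shape 5 is a closed polygon drawn with `<path>`. Its stroke #008000 means score at S534, F2261. After flipping Y the toolpath is (18.6270,19.0734) → (19.2695,41.8554) → (66.2594,20.2881) → (49.6660,14.9531) → (18.6270,19.0734), returning to the start.

Shape 6 is a rectangle drawn with `<path>`. Its stroke #0000ff means engrave at S136, F3260. After flipping Y the toolpath is (37.2838,70.9558) → (77.5232,70.9558) → (77.5232,64.3093) → (37.2838,64.3093) → (37.2838,70.9558), returning to the start.

Shape 7 is a circle drawn with `<circle>`. Its stroke #000000 means cut at S796, F1406. After flipping Y the toolpath is (105.0548,25.4083) → (103.9412,28.8356) → (101.0258,30.9537) → (97.4222,30.9537) → (94.5068,28.8356) → (93.3932,25.4083) → (94.5068,21.9810) → (97.4222,19.8629) → (101.0258,19.8629) → (103.9412,21.9810) → (105.0548,25.4083), returning to the start.

; LightBurn 1.5.06
; GRBL device profile, absolute coords
G21
G90
G00 X62.8022 Y51.7336
M3 S136
G01 X102.8517 Y51.7336 F3260
G01 X102.8517 Y28.2391
G01 X62.8022 Y28.2391
G01 X62.8022 Y51.7336
M5
G00 X64.0939 Y39.5587
M3 S796
G01 X58.3615 Y57.2011 F1406
G01 X43.3540 Y68.1048
G01 X24.8036 Y68.1048
G01 X9.7961 Y57.2011
G01 X4.0637 Y39.5587
G01 X9.7961 Y21.9163
G01 X24.8036 Y11.0126
G01 X43.3540 Y11.0126
G01 X58.3615 Y21.9163
G01 X64.0939 Y39.5587
M5
G00 X55.2294 Y6.8194
M3 S796
G01 X113.0968 Y34.2880 F1406
M5
G00 X10.0312 Y40.6000
M3 S136
G01 X16.3492 Y40.6000 F3260
G01 X16.3492 Y23.2943
G01 X10.0312 Y23.2943
G01 X10.0312 Y40.6000
M5
G00 X18.6270 Y19.0734
M3 S534
G01 X19.2695 Y41.8554 F2261
G01 X66.2594 Y20.2881
G01 X49.6660 Y14.9531
G01 X18.6270 Y19.0734
M5
G00 X37.2838 Y70.9558
M3 S136
G01 X77.5232 Y70.9558 F3260
G01 X77.5232 Y64.3093
G01 X37.2838 Y64.3093
G01 X37.2838 Y70.9558
M5
G00 X105.0548 Y25.4083
M3 S796
G01 X103.9412 Y28.8356 F1406
G01 X101.0258 Y30.9537
G01 X97.4222 Y30.9537
G01 X94.5068 Y28.8356
G01 X93.3932 Y25.4083
G01 X94.5068 Y21.9810
G01 X97.4222 Y19.8629
G01 X101.0258 Y19.8629
G01 X103.9412 Y21.9810
G01 X105.0548 Y25.4083
M5
G00 X0.0000 Y0.0000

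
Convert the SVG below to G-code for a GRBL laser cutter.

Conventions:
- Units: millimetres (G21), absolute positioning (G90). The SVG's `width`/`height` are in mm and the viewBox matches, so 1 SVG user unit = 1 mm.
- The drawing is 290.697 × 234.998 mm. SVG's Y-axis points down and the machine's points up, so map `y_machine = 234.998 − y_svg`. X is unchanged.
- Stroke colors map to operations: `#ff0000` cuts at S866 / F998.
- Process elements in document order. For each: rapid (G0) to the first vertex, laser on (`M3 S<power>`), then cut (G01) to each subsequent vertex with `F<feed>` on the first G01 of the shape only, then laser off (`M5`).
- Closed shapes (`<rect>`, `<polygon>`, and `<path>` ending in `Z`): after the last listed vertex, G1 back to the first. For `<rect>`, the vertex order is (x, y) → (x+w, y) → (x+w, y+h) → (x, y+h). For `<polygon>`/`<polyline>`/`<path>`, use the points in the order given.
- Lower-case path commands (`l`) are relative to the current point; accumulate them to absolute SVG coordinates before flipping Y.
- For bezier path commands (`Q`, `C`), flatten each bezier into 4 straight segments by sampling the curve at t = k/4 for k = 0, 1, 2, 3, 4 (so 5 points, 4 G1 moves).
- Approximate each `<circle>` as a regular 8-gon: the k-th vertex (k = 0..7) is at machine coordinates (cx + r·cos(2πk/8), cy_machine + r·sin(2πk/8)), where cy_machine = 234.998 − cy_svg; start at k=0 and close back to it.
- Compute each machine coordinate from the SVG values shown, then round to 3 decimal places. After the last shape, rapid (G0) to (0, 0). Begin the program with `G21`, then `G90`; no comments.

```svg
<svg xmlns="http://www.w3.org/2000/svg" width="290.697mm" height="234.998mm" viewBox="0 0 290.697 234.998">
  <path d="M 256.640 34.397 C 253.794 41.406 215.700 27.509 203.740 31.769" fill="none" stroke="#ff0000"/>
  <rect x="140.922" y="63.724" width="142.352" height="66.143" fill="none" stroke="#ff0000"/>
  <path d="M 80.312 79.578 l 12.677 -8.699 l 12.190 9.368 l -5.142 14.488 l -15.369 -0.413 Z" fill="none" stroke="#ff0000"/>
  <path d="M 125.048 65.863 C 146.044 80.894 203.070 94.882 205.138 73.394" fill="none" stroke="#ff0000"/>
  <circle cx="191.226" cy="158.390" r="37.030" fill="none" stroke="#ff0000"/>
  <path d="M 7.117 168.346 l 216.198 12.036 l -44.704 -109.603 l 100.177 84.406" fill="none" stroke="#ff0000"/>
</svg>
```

Since the viewBox matches the mm dimensions, user units are millimetres directly. The only transform is the Y-flip y_m = 234.998 − y_svg.

Shape 1 is a cubic bezier drawn with `<path>`. Its stroke #ff0000 means cut at S866, F998. After flipping Y the toolpath is (256.640,200.601) → (248.856,198.654) → (233.608,200.884) → (216.651,203.630) → (203.740,203.229).

Shape 2 is a rectangle drawn with `<rect>`. Its stroke #ff0000 means cut at S866, F998. After flipping Y the toolpath is (140.922,171.274) → (283.274,171.274) → (283.274,105.131) → (140.922,105.131) → (140.922,171.274), returning to the start.

Shape 3 is a regular polygon drawn with `<path>`. Its stroke #ff0000 means cut at S866, F998. After flipping Y the toolpath is (80.312,155.420) → (92.989,164.119) → (105.179,154.751) → (100.037,140.263) → (84.668,140.676) → (80.312,155.420), returning to the start.

Shape 4 is a cubic bezier drawn with `<path>`. Its stroke #ff0000 means cut at S866, F998. After flipping Y the toolpath is (125.048,169.135) → (146.129,158.595) → (172.191,151.675) → (194.704,151.602) → (205.138,161.604).

Shape 5 is a circle drawn with `<circle>`. Its stroke #ff0000 means cut at S866, F998. After flipping Y the toolpath is (228.256,76.608) → (217.410,102.792) → (191.226,113.638) → (165.042,102.792) → (154.196,76.608) → (165.042,50.424) → (191.226,39.578) → (217.410,50.424) → (228.256,76.608), returning to the start.

Shape 6 is a open polyline drawn with `<path>`. Its stroke #ff0000 means cut at S866, F998. After flipping Y the toolpath is (7.117,66.652) → (223.315,54.616) → (178.611,164.219) → (278.788,79.813).

G21
G90
G0 X256.640 Y200.601
M3 S866
G01 X248.856 Y198.654 F998
G01 X233.608 Y200.884
G01 X216.651 Y203.630
G01 X203.740 Y203.229
M5
G0 X140.922 Y171.274
M3 S866
G01 X283.274 Y171.274 F998
G01 X283.274 Y105.131
G01 X140.922 Y105.131
G01 X140.922 Y171.274
M5
G0 X80.312 Y155.420
M3 S866
G01 X92.989 Y164.119 F998
G01 X105.179 Y154.751
G01 X100.037 Y140.263
G01 X84.668 Y140.676
G01 X80.312 Y155.420
M5
G0 X125.048 Y169.135
M3 S866
G01 X146.129 Y158.595 F998
G01 X172.191 Y151.675
G01 X194.704 Y151.602
G01 X205.138 Y161.604
M5
G0 X228.256 Y76.608
M3 S866
G01 X217.410 Y102.792 F998
G01 X191.226 Y113.638
G01 X165.042 Y102.792
G01 X154.196 Y76.608
G01 X165.042 Y50.424
G01 X191.226 Y39.578
G01 X217.410 Y50.424
G01 X228.256 Y76.608
M5
G0 X7.117 Y66.652
M3 S866
G01 X223.315 Y54.616 F998
G01 X178.611 Y164.219
G01 X278.788 Y79.813
M5
G0 X0.000 Y0.000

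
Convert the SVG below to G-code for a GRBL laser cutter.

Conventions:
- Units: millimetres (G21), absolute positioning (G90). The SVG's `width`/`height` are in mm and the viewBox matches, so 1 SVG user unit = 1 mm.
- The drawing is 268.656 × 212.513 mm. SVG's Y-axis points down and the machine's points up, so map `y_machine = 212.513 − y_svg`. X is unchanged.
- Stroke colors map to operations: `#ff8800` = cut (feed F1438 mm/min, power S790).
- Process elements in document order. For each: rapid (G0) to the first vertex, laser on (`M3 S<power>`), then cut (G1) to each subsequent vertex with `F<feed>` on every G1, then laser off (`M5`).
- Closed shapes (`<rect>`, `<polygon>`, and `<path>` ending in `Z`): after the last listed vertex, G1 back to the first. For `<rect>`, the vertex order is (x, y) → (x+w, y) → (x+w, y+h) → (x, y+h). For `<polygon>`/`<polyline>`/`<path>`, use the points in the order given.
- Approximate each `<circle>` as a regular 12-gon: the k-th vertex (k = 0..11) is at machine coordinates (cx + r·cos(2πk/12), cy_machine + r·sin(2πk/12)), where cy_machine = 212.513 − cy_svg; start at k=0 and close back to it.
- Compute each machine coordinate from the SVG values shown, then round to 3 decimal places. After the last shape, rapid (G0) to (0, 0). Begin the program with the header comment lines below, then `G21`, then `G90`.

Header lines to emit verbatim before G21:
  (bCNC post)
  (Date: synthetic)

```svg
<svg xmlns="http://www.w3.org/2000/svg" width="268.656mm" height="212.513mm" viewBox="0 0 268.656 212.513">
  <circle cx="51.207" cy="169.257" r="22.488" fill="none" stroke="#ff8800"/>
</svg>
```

viewBox `0 0 268.656 212.513` with mm width/height → 1 unit = 1 mm. Flip: y_m = 212.513 − y_svg.

**Shape 1** — `<circle>` circle, stroke `#ff8800` → cut (S790, F1438). Machine vertices: (73.695,43.256) → (70.682,54.500) → (62.451,62.731) → (51.207,65.744) → (39.963,62.731) → (31.732,54.500) → (28.719,43.256) → (31.732,32.012) → (39.963,23.781) → (51.207,20.768) → (62.451,23.781) → (70.682,32.012) → (73.695,43.256). Closed: final G1 returns to the first vertex.

(bCNC post)
(Date: synthetic)
G21
G90
G0 X73.695 Y43.256
M3 S790
G1 X70.682 Y54.500 F1438
G1 X62.451 Y62.731 F1438
G1 X51.207 Y65.744 F1438
G1 X39.963 Y62.731 F1438
G1 X31.732 Y54.500 F1438
G1 X28.719 Y43.256 F1438
G1 X31.732 Y32.012 F1438
G1 X39.963 Y23.781 F1438
G1 X51.207 Y20.768 F1438
G1 X62.451 Y23.781 F1438
G1 X70.682 Y32.012 F1438
G1 X73.695 Y43.256 F1438
M5
G0 X0.000 Y0.000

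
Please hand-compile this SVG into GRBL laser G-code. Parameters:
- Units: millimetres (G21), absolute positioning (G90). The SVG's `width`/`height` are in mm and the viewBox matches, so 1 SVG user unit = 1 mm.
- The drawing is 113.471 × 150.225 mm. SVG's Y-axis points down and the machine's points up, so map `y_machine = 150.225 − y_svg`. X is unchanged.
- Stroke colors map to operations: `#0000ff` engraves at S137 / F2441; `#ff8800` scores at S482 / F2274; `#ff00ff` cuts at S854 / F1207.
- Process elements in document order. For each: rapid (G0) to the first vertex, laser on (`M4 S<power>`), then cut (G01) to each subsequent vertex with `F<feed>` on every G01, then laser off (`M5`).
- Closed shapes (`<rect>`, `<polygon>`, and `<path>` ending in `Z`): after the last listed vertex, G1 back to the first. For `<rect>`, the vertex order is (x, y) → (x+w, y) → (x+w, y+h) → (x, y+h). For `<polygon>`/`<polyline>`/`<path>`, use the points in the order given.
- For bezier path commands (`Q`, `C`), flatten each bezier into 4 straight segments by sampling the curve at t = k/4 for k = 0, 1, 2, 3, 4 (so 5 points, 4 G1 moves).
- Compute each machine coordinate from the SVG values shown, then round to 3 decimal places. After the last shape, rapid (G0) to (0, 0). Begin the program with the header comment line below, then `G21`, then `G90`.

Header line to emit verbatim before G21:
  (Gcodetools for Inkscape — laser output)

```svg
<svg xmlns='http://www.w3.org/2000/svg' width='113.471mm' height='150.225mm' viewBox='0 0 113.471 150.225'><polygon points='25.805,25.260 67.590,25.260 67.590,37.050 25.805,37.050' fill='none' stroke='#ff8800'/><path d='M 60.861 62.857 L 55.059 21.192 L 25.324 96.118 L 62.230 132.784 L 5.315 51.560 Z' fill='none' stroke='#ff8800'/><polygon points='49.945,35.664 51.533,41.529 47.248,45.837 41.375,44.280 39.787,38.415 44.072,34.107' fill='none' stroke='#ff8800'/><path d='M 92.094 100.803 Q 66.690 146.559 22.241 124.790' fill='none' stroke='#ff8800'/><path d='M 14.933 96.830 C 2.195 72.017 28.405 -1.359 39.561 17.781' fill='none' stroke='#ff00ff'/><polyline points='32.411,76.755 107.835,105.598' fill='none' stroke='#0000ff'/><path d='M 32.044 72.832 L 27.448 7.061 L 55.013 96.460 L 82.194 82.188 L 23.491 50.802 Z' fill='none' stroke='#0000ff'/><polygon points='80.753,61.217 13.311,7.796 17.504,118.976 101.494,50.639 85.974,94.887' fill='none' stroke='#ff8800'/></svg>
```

Since the viewBox matches the mm dimensions, user units are millimetres directly. The only transform is the Y-flip y_m = 150.225 − y_svg.

Shape 1 is a rectangle drawn with `<polygon>`. Its stroke #ff8800 means score at S482, F2274. After flipping Y the toolpath is (25.805,124.965) → (67.590,124.965) → (67.590,113.175) → (25.805,113.175) → (25.805,124.965), returning to the start.

Shape 2 is a closed polygon drawn with `<path>`. Its stroke #ff8800 means score at S482, F2274. After flipping Y the toolpath is (60.861,87.368) → (55.059,129.033) → (25.324,54.107) → (62.230,17.441) → (5.315,98.665) → (60.861,87.368), returning to the start.

Shape 3 is a regular polygon drawn with `<polygon>`. Its stroke #ff8800 means score at S482, F2274. After flipping Y the toolpath is (49.945,114.561) → (51.533,108.696) → (47.248,104.388) → (41.375,105.945) → (39.787,111.810) → (44.072,116.118) → (49.945,114.561), returning to the start.

Shape 4 is a quadratic bezier drawn with `<path>`. Its stroke #ff8800 means score at S482, F2274. After flipping Y the toolpath is (92.094,49.422) → (78.202,30.764) → (61.929,20.547) → (43.275,18.771) → (22.241,25.435).

Shape 5 is a cubic bezier drawn with `<path>`. Its stroke #ff00ff means cut at S854, F1207. After flipping Y the toolpath is (14.933,53.395) → (11.838,78.906) → (18.287,109.402) → (29.215,131.657) → (39.561,132.444).

Shape 6 is a line segment drawn with `<polyline>`. Its stroke #0000ff means engrave at S137, F2441. After flipping Y the toolpath is (32.411,73.470) → (107.835,44.627).

Shape 7 is a closed polygon drawn with `<path>`. Its stroke #0000ff means engrave at S137, F2441. After flipping Y the toolpath is (32.044,77.393) → (27.448,143.164) → (55.013,53.765) → (82.194,68.037) → (23.491,99.423) → (32.044,77.393), returning to the start.

Shape 8 is a closed polygon drawn with `<polygon>`. Its stroke #ff8800 means score at S482, F2274. After flipping Y the toolpath is (80.753,89.008) → (13.311,142.429) → (17.504,31.249) → (101.494,99.586) → (85.974,55.338) → (80.753,89.008), returning to the start.

(Gcodetools for Inkscape — laser output)
G21
G90
G0 X25.805 Y124.965
M4 S482
G01 X67.590 Y124.965 F2274
G01 X67.590 Y113.175 F2274
G01 X25.805 Y113.175 F2274
G01 X25.805 Y124.965 F2274
M5
G0 X60.861 Y87.368
M4 S482
G01 X55.059 Y129.033 F2274
G01 X25.324 Y54.107 F2274
G01 X62.230 Y17.441 F2274
G01 X5.315 Y98.665 F2274
G01 X60.861 Y87.368 F2274
M5
G0 X49.945 Y114.561
M4 S482
G01 X51.533 Y108.696 F2274
G01 X47.248 Y104.388 F2274
G01 X41.375 Y105.945 F2274
G01 X39.787 Y111.810 F2274
G01 X44.072 Y116.118 F2274
G01 X49.945 Y114.561 F2274
M5
G0 X92.094 Y49.422
M4 S482
G01 X78.202 Y30.764 F2274
G01 X61.929 Y20.547 F2274
G01 X43.275 Y18.771 F2274
G01 X22.241 Y25.435 F2274
M5
G0 X14.933 Y53.395
M4 S854
G01 X11.838 Y78.906 F1207
G01 X18.287 Y109.402 F1207
G01 X29.215 Y131.657 F1207
G01 X39.561 Y132.444 F1207
M5
G0 X32.411 Y73.470
M4 S137
G01 X107.835 Y44.627 F2441
M5
G0 X32.044 Y77.393
M4 S137
G01 X27.448 Y143.164 F2441
G01 X55.013 Y53.765 F2441
G01 X82.194 Y68.037 F2441
G01 X23.491 Y99.423 F2441
G01 X32.044 Y77.393 F2441
M5
G0 X80.753 Y89.008
M4 S482
G01 X13.311 Y142.429 F2274
G01 X17.504 Y31.249 F2274
G01 X101.494 Y99.586 F2274
G01 X85.974 Y55.338 F2274
G01 X80.753 Y89.008 F2274
M5
G0 X0.000 Y0.000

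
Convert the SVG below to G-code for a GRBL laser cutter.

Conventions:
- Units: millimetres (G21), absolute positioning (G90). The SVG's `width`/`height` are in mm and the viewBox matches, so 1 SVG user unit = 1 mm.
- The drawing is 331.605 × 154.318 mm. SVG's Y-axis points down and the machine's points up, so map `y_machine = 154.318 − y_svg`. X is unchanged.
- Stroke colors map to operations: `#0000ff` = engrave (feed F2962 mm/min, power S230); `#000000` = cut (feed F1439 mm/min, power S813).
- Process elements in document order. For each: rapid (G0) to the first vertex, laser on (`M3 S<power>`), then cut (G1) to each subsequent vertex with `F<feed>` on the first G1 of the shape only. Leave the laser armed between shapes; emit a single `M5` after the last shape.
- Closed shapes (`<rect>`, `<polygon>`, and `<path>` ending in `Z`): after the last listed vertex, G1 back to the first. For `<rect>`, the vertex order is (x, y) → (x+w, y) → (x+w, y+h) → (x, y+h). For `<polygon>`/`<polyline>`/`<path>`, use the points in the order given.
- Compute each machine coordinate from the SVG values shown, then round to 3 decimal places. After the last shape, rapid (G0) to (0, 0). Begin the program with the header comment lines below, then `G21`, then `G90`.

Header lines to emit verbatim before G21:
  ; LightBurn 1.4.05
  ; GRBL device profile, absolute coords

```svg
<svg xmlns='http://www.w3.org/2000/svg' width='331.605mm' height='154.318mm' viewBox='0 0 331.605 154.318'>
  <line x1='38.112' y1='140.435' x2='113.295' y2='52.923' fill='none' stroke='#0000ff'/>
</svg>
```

1 u = 1 mm; y_m = 154.318 − y.

[1] `<line>` line segment, #0000ff→engrave S230 F2962: (38.112,13.883) → (113.295,101.395)

; LightBurn 1.4.05
; GRBL device profile, absolute coords
G21
G90
G0 X38.112 Y13.883
M3 S230
G1 X113.295 Y101.395 F2962
M5
G0 X0.000 Y0.000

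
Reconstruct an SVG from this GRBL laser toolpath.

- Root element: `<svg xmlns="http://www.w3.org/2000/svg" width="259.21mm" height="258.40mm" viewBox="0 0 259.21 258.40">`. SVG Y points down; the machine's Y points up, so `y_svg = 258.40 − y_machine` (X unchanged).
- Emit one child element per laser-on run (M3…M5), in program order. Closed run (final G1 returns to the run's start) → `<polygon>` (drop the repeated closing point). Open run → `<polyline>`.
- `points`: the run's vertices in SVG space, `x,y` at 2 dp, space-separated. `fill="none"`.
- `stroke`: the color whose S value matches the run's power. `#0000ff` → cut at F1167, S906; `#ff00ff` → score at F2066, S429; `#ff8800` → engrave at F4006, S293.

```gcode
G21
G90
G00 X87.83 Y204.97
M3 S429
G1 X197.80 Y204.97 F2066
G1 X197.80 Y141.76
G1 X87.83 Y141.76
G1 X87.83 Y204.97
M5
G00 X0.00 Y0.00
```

<svg xmlns="http://www.w3.org/2000/svg" width="259.21mm" height="258.40mm" viewBox="0 0 259.21 258.40">
  <polygon points="87.83,53.43 197.80,53.43 197.80,116.64 87.83,116.64" fill="none" stroke="#ff00ff"/>
</svg>

y_svg = 258.40 − y_m. Every run uses S429, so all elements get stroke `#ff00ff` (score).

[1] closed run; points: 87.83,53.43 197.80,53.43 197.80,116.64 87.83,116.64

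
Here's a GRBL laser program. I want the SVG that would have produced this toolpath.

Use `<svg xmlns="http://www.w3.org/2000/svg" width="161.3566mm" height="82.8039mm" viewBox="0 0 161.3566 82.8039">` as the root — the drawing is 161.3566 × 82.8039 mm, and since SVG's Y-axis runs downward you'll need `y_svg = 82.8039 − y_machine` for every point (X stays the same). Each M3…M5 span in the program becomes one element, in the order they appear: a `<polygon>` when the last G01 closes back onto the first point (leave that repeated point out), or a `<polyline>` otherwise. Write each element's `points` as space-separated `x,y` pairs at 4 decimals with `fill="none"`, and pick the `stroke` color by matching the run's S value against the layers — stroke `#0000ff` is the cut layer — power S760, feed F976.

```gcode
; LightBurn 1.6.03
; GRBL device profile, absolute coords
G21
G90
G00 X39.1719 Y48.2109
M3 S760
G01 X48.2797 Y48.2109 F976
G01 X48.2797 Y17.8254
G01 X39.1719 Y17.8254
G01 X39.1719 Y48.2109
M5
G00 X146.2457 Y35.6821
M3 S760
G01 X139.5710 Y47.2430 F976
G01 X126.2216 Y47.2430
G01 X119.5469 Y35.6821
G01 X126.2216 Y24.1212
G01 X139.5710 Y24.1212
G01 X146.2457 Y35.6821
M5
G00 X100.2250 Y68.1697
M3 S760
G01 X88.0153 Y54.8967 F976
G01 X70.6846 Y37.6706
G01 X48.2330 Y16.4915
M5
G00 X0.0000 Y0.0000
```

<svg xmlns="http://www.w3.org/2000/svg" width="161.3566mm" height="82.8039mm" viewBox="0 0 161.3566 82.8039">
  <polygon points="39.1719,34.5930 48.2797,34.5930 48.2797,64.9785 39.1719,64.9785" fill="none" stroke="#0000ff"/>
  <polygon points="146.2457,47.1218 139.5710,35.5609 126.2216,35.5609 119.5469,47.1218 126.2216,58.6827 139.5710,58.6827" fill="none" stroke="#0000ff"/>
  <polyline points="100.2250,14.6342 88.0153,27.9072 70.6846,45.1333 48.2330,66.3124" fill="none" stroke="#0000ff"/>
</svg>

Each laser-on run becomes one SVG element. Flip Y back into SVG space with y_svg = 82.8039 − y_machine. Every run uses S760, so all elements get stroke `#0000ff` (cut).

Run 1: The run returns to its start, so emit a `<polygon>` with points (Y-flipped): 39.1719,34.5930 48.2797,34.5930 48.2797,64.9785 39.1719,64.9785.

Run 2: The run returns to its start, so emit a `<polygon>` with points (Y-flipped): 146.2457,47.1218 139.5710,35.5609 126.2216,35.5609 119.5469,47.1218 126.2216,58.6827 139.5710,58.6827.

Run 3: The run is open, so emit a `<polyline>` with points (Y-flipped): 100.2250,14.6342 88.0153,27.9072 70.6846,45.1333 48.2330,66.3124.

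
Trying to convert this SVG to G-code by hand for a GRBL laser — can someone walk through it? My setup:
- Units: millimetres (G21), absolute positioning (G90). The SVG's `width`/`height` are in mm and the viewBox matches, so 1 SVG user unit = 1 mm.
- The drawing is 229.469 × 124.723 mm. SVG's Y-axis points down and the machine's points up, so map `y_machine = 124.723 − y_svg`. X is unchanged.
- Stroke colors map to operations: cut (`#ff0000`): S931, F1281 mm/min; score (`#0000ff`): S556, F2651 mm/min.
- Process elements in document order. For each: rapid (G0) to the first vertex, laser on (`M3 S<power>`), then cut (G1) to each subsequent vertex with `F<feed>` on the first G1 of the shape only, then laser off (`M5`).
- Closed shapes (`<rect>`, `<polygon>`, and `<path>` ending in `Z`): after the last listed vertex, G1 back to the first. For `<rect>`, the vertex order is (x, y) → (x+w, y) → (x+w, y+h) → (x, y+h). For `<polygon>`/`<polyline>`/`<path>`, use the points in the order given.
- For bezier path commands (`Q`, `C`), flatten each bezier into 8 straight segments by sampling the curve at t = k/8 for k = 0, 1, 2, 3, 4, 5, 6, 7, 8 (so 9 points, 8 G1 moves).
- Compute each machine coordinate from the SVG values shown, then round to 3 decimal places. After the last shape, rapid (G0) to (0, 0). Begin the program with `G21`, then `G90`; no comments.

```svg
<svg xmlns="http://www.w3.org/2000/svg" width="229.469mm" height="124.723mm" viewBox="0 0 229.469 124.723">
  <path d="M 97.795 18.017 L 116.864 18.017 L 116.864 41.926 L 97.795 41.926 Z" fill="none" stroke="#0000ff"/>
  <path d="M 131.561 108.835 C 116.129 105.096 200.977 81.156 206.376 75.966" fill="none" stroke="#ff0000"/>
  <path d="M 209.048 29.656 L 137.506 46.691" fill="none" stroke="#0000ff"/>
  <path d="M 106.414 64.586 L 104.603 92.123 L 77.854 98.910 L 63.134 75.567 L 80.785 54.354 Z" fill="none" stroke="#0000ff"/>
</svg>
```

Since the viewBox matches the mm dimensions, user units are millimetres directly. The only transform is the Y-flip y_m = 124.723 − y_svg.

Shape 1 is a rectangle drawn with `<path>`. Its stroke #0000ff means score at S556, F2651. After flipping Y the toolpath is (97.795,106.706) → (116.864,106.706) → (116.864,82.797) → (97.795,82.797) → (97.795,106.706), returning to the start.

Shape 2 is a cubic bezier drawn with `<path>`. Its stroke #ff0000 means cut at S931, F1281. After flipping Y the toolpath is (131.561,15.888) → (130.124,18.161) → (135.981,21.871) → (147.028,26.563) → (161.157,31.778) → (176.262,37.062) → (190.238,41.957) → (200.978,46.008) → (206.376,48.757).

Shape 3 is a line segment drawn with `<path>`. Its stroke #0000ff means score at S556, F2651. After flipping Y the toolpath is (209.048,95.067) → (137.506,78.032).

Shape 4 is a regular polygon drawn with `<path>`. Its stroke #0000ff means score at S556, F2651. After flipping Y the toolpath is (106.414,60.137) → (104.603,32.600) → (77.854,25.813) → (63.134,49.156) → (80.785,70.369) → (106.414,60.137), returning to the start.

G21
G90
G0 X97.795 Y106.706
M3 S556
G1 X116.864 Y106.706 F2651
G1 X116.864 Y82.797
G1 X97.795 Y82.797
G1 X97.795 Y106.706
M5
G0 X131.561 Y15.888
M3 S931
G1 X130.124 Y18.161 F1281
G1 X135.981 Y21.871
G1 X147.028 Y26.563
G1 X161.157 Y31.778
G1 X176.262 Y37.062
G1 X190.238 Y41.957
G1 X200.978 Y46.008
G1 X206.376 Y48.757
M5
G0 X209.048 Y95.067
M3 S556
G1 X137.506 Y78.032 F2651
M5
G0 X106.414 Y60.137
M3 S556
G1 X104.603 Y32.600 F2651
G1 X77.854 Y25.813
G1 X63.134 Y49.156
G1 X80.785 Y70.369
G1 X106.414 Y60.137
M5
G0 X0.000 Y0.000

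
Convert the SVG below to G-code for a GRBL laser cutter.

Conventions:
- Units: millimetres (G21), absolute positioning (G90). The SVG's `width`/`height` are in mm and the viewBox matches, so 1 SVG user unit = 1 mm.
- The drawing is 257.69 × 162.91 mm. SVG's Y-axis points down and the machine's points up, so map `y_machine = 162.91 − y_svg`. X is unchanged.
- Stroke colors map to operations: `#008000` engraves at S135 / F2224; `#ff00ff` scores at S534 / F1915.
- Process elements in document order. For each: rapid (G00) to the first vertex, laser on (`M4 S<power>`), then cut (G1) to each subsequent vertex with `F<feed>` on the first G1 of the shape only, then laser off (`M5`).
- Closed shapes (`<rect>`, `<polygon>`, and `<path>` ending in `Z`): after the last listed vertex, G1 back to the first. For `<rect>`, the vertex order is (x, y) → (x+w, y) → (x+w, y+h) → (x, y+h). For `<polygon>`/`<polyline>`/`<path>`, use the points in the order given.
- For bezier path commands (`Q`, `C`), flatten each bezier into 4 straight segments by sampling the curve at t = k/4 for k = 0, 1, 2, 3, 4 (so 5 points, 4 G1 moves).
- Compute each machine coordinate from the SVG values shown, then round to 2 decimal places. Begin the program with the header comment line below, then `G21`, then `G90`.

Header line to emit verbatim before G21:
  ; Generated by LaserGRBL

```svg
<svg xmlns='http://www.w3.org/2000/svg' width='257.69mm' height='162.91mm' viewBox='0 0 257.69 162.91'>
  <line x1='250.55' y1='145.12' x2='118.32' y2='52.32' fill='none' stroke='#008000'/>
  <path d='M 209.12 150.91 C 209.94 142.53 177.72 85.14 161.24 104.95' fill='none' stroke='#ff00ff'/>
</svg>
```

; Generated by LaserGRBL
G21
G90
G00 X250.55 Y17.79
M4 S135
G1 X118.32 Y110.59 F2224
M5
G00 X209.12 Y12.00
M4 S534
G1 X204.30 Y25.50 F1915
G1 X191.67 Y45.55
G1 X175.79 Y60.31
G1 X161.24 Y57.96
M5

viewBox `0 0 257.69 162.91` with mm width/height → 1 unit = 1 mm. Flip: y_m = 162.91 − y_svg.

**Shape 1** — `<line>` line segment, stroke `#008000` → engrave (S135, F2224). Machine vertices: (250.55,17.79) → (118.32,110.59). Open path.

**Shape 2** — `<path>` cubic bezier, stroke `#ff00ff` → score (S534, F1915). Control points (SVG): P0=(209.12,150.91), P1=(209.94,142.53), P2=(177.72,85.14), P3=(161.24,104.95); sampled at t=k/4. Machine vertices: (209.12,12.00) → (204.30,25.50) → (191.67,45.55) → (175.79,60.31) → (161.24,57.96). Open path.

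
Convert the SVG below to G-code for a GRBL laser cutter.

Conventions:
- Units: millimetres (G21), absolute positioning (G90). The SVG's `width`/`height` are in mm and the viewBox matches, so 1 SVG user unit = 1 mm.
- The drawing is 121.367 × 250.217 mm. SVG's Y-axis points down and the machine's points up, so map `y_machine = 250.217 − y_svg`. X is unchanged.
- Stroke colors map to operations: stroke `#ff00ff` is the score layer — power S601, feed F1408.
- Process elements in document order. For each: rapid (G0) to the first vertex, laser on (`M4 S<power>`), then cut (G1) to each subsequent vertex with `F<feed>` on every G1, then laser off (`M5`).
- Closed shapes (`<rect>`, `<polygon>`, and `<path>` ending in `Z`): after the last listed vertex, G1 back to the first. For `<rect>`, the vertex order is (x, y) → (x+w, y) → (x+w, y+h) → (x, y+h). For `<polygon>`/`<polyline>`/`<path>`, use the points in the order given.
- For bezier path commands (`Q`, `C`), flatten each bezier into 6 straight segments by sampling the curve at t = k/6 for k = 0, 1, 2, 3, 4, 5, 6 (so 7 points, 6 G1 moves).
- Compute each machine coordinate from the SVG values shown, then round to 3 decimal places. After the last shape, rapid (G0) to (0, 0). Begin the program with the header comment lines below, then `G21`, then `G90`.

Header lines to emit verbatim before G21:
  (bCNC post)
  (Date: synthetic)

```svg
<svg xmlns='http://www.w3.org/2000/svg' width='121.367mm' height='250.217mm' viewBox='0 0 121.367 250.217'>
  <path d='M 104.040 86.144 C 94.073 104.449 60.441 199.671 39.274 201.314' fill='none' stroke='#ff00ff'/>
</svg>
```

Since the viewBox matches the mm dimensions, user units are millimetres directly. The only transform is the Y-flip y_m = 250.217 − y_svg.

Shape 1 is a cubic bezier drawn with `<path>`. Its stroke #ff00ff means score at S601, F1408. After flipping Y the toolpath is (104.040,164.073) → (97.252,149.300) → (87.523,126.444) → (75.857,100.240) → (63.258,75.424) → (50.729,56.733) → (39.274,48.903).

(bCNC post)
(Date: synthetic)
G21
G90
G0 X104.040 Y164.073
M4 S601
G1 X97.252 Y149.300 F1408
G1 X87.523 Y126.444 F1408
G1 X75.857 Y100.240 F1408
G1 X63.258 Y75.424 F1408
G1 X50.729 Y56.733 F1408
G1 X39.274 Y48.903 F1408
M5
G0 X0.000 Y0.000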